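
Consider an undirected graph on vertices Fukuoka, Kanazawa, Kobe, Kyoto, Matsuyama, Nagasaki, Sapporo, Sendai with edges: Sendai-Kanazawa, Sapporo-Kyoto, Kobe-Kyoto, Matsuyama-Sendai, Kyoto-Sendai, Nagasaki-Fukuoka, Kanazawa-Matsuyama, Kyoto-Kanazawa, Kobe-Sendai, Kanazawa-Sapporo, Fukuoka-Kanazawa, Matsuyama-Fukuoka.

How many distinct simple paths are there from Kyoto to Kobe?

8

Kyoto–Kanazawa–Fukuoka–Matsuyama–Sendai–Kobe
Kyoto–Kanazawa–Matsuyama–Sendai–Kobe
Kyoto–Kanazawa–Sendai–Kobe
Kyoto–Kobe
Kyoto–Sapporo–Kanazawa–Fukuoka–Matsuyama–Sendai–Kobe
Kyoto–Sapporo–Kanazawa–Matsuyama–Sendai–Kobe
Kyoto–Sapporo–Kanazawa–Sendai–Kobe
Kyoto–Sendai–Kobe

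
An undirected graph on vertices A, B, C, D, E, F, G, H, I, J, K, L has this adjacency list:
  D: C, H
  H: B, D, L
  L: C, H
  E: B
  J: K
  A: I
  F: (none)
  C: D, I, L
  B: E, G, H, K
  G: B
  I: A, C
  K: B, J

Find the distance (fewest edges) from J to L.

Distance 0: J.
Distance 1: K.
Distance 2: B.
Distance 3: E, G, H.
Distance 4: D, L — contains L.

4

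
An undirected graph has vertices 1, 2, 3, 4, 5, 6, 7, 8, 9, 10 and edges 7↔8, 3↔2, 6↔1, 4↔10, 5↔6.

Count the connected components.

From 1: component {1, 5, 6}.
From 2: component {2, 3}.
From 4: component {4, 10}.
From 7: component {7, 8}.
From 9: component {9}.
That's 5 components.

5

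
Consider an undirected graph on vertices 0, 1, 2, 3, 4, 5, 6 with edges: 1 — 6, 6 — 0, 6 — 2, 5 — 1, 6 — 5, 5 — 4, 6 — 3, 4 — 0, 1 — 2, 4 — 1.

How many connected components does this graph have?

1

From 0: component {0, 1, 2, 3, 4, 5, 6}.
That's 1 component.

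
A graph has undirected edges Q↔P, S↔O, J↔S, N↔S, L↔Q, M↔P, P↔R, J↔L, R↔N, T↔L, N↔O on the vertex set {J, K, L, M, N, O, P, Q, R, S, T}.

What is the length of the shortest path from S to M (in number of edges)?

4

Distance 0: S.
Distance 1: J, N, O.
Distance 2: L, R.
Distance 3: P, Q, T.
Distance 4: M — contains M.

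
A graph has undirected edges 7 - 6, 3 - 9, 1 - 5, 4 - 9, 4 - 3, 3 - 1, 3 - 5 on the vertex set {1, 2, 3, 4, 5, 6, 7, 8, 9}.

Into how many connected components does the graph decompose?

From 1: component {1, 3, 4, 5, 9}.
From 2: component {2}.
From 6: component {6, 7}.
From 8: component {8}.
That's 4 components.

4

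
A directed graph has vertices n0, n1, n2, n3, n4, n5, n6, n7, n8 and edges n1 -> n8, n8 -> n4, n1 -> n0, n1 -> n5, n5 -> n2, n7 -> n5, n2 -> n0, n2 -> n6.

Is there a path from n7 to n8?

Explore from n7.
Distance 1: reach n5.
Distance 2: reach n2.
Distance 3: reach n0, n6.
The search from n7 is exhausted; no directed path reaches n8.

No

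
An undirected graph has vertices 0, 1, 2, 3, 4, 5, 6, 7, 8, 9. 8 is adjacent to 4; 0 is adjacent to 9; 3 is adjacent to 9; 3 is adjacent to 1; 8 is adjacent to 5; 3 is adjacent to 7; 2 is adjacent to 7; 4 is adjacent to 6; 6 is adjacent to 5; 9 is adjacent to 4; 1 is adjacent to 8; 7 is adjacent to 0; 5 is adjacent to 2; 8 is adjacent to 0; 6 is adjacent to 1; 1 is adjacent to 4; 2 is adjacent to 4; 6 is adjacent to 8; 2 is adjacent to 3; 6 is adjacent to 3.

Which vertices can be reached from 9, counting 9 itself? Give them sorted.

0, 1, 2, 3, 4, 5, 6, 7, 8, 9

Start at 9.
Its neighbours: 0, 3, 4.
Then their neighbours: 1, 2, 6, 7, 8.
Then next layer: 5.
Every vertex is now reached.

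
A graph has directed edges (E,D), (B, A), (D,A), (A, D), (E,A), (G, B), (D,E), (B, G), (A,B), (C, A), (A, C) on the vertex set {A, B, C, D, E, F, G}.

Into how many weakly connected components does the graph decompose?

From A: component {A, B, C, D, E, G}.
From F: component {F}.
That's 2 components.

2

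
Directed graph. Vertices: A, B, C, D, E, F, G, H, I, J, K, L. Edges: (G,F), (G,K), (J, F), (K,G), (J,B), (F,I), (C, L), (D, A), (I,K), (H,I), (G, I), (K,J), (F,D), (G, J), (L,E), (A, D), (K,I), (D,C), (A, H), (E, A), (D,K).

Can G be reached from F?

Yes

Explore from F.
Distance 1: reach D, I.
Distance 2: reach A, C, K.
Distance 3: reach G, H, J, L.
Found G.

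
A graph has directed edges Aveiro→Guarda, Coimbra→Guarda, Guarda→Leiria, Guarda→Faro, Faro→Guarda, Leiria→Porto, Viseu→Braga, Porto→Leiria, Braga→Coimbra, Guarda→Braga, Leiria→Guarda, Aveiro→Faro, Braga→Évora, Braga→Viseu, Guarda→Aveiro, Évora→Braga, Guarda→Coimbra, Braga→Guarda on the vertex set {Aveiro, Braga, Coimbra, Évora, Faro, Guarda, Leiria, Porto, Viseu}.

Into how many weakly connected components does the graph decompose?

1

From Aveiro: component {Aveiro, Braga, Coimbra, Évora, Faro, Guarda, Leiria, Porto, Viseu}.
That's 1 component.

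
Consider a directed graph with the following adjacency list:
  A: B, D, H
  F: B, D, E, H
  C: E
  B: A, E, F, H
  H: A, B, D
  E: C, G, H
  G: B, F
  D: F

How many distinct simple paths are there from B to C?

6

B→A→D→F→E→C
B→A→H→D→F→E→C
B→E→C
B→F→E→C
B→H→A→D→F→E→C
B→H→D→F→E→C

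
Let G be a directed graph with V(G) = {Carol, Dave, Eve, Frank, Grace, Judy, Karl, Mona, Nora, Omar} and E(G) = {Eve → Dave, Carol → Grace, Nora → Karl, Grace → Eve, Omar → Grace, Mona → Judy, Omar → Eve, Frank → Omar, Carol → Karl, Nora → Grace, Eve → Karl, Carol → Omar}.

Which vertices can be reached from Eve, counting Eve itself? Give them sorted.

Dave, Eve, Karl

Start at Eve.
Its neighbours: Dave, Karl.
Nothing further is reachable.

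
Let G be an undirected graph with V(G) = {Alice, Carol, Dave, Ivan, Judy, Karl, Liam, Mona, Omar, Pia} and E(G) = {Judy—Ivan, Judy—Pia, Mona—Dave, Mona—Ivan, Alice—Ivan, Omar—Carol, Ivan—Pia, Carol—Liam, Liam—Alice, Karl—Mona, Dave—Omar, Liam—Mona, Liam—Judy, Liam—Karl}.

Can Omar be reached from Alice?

Yes

Explore from Alice.
Distance 1: reach Ivan, Liam.
Distance 2: reach Carol, Judy, Karl, Mona, Pia.
Distance 3: reach Dave, Omar.
Found Omar.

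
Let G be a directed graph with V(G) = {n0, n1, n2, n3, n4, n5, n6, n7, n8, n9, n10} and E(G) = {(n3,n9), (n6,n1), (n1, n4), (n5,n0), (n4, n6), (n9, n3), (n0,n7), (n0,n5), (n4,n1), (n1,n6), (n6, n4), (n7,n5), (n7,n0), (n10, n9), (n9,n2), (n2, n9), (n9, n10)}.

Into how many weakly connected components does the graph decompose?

From n0: component {n0, n5, n7}.
From n1: component {n1, n4, n6}.
From n2: component {n2, n3, n9, n10}.
From n8: component {n8}.
That's 4 components.

4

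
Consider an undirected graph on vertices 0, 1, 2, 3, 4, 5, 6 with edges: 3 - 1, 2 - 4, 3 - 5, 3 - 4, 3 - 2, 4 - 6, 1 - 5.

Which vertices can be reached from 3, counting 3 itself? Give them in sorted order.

1, 2, 3, 4, 5, 6

Start at 3.
Its neighbours: 1, 2, 4, 5.
Then their neighbours: 6.
Nothing further is reachable.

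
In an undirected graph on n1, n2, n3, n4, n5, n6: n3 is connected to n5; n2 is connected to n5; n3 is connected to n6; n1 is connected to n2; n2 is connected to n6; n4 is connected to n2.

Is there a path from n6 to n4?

Explore from n6.
Distance 1: reach n2, n3.
Distance 2: reach n1, n4, n5.
Found n4.

Yes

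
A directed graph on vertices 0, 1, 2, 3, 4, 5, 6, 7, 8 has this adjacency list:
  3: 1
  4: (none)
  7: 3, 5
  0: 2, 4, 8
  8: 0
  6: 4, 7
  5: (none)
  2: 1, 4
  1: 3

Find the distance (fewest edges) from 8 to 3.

Distance 0: 8.
Distance 1: 0.
Distance 2: 2, 4.
Distance 3: 1.
Distance 4: 3 — contains 3.

4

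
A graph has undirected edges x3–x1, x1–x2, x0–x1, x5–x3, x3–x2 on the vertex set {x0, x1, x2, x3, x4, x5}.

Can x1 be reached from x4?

x4 has no edges, so nothing is reachable from it.

No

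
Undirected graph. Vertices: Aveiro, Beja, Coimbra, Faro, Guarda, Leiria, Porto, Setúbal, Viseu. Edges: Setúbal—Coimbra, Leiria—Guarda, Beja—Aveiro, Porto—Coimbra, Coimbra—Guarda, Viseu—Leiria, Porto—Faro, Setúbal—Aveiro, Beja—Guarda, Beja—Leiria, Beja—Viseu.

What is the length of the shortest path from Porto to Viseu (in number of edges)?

4

Distance 0: Porto.
Distance 1: Coimbra, Faro.
Distance 2: Guarda, Setúbal.
Distance 3: Aveiro, Beja, Leiria.
Distance 4: Viseu — contains Viseu.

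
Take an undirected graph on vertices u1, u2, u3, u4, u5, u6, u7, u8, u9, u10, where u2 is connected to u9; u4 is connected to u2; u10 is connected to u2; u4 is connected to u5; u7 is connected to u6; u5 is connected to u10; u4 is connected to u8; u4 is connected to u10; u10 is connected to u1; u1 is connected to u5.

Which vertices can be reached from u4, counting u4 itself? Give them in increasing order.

Start at u4.
Its neighbours: u2, u5, u8, u10.
Then their neighbours: u1, u9.
Nothing further is reachable.

u1, u2, u4, u5, u8, u9, u10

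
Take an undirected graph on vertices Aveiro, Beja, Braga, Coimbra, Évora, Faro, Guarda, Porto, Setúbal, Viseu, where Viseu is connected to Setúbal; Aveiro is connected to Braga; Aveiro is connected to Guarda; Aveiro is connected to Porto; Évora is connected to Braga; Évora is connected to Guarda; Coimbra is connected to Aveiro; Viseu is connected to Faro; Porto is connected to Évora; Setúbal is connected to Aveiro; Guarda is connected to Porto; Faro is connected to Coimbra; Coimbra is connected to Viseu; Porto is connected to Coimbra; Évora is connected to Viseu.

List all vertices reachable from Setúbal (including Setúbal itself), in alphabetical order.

Aveiro, Braga, Coimbra, Évora, Faro, Guarda, Porto, Setúbal, Viseu

Start at Setúbal.
Its neighbours: Aveiro, Viseu.
Then their neighbours: Braga, Coimbra, Évora, Faro, Guarda, Porto.
Nothing further is reachable.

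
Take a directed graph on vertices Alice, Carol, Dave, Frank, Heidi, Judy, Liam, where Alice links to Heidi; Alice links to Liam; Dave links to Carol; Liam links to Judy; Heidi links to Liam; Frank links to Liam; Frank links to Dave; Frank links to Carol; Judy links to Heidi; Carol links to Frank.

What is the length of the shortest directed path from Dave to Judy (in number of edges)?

4

Distance 0: Dave.
Distance 1: Carol.
Distance 2: Frank.
Distance 3: Liam.
Distance 4: Judy — contains Judy.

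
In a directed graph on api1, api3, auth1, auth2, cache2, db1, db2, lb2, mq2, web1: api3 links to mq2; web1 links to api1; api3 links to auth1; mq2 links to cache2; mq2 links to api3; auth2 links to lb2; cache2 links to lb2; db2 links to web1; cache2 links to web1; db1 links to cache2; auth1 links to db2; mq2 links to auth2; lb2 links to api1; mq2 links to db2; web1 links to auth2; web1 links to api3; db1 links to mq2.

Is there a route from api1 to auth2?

api1 has no outgoing edges, so nothing is reachable from it.

No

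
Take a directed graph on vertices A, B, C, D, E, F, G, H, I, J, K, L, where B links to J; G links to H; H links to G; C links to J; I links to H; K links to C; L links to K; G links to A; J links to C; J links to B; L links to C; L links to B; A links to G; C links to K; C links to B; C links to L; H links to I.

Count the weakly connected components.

5

From A: component {A, G, H, I}.
From B: component {B, C, J, K, L}.
From D: component {D}.
From E: component {E}.
From F: component {F}.
That's 5 components.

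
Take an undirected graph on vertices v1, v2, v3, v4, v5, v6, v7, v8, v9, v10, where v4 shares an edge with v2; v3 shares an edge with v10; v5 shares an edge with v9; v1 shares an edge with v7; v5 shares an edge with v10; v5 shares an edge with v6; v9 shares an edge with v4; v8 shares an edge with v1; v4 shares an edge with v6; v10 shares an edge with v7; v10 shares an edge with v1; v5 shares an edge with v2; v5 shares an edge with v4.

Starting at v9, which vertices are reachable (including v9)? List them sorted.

Start at v9.
Its neighbours: v4, v5.
Then their neighbours: v2, v6, v10.
Then next layer: v1, v3, v7.
Then next layer: v8.
Every vertex is now reached.

v1, v2, v3, v4, v5, v6, v7, v8, v9, v10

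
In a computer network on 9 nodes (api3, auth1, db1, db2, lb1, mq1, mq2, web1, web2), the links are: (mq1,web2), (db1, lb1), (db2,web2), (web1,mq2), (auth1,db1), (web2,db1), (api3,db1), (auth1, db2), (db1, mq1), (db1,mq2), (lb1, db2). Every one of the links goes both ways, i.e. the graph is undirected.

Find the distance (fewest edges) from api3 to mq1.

Distance 0: api3.
Distance 1: db1.
Distance 2: auth1, lb1, mq1, mq2, web2 — contains mq1.

2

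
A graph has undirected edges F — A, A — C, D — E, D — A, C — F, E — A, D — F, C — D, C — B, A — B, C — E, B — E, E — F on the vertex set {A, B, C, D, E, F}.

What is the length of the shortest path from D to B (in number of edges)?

Distance 0: D.
Distance 1: A, C, E, F.
Distance 2: B — contains B.

2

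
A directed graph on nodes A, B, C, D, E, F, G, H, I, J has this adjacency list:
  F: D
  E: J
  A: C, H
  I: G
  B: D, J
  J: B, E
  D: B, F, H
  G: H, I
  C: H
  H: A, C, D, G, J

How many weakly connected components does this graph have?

1

From A: component {A, B, C, D, E, F, G, H, I, J}.
That's 1 component.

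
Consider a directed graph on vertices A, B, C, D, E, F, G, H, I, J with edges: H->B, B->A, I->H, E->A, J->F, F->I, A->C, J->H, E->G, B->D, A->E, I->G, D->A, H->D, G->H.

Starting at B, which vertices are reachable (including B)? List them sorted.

A, B, C, D, E, G, H

Start at B.
Its neighbours: A, D.
Then their neighbours: C, E.
Then next layer: G.
Then next layer: H.
Nothing further is reachable.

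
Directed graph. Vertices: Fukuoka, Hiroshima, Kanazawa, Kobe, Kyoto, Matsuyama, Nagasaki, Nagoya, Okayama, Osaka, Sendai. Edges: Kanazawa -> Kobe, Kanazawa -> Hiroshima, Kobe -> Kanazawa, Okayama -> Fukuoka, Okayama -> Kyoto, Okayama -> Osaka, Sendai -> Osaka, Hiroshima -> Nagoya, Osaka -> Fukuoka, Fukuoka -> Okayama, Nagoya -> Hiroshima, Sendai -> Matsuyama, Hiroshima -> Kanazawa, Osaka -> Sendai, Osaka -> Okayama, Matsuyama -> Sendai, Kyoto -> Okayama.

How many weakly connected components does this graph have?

3

From Fukuoka: component {Fukuoka, Kyoto, Matsuyama, Okayama, Osaka, Sendai}.
From Hiroshima: component {Hiroshima, Kanazawa, Kobe, Nagoya}.
From Nagasaki: component {Nagasaki}.
That's 3 components.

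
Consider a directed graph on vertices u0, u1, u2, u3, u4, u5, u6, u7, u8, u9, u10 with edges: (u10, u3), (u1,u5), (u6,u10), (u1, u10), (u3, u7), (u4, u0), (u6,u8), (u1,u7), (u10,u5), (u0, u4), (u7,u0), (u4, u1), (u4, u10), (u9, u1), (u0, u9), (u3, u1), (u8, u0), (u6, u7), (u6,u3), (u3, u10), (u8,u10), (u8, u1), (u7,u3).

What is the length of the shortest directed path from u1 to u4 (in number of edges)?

Distance 0: u1.
Distance 1: u5, u7, u10.
Distance 2: u0, u3.
Distance 3: u4, u9 — contains u4.

3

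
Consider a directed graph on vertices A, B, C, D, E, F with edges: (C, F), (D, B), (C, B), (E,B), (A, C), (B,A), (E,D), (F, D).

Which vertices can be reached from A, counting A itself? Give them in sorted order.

A, B, C, D, F

Start at A.
Its neighbours: C.
Then their neighbours: B, F.
Then next layer: D.
Nothing further is reachable.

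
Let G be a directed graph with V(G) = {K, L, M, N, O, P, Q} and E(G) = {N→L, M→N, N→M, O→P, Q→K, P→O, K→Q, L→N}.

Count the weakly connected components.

3

From K: component {K, Q}.
From L: component {L, M, N}.
From O: component {O, P}.
That's 3 components.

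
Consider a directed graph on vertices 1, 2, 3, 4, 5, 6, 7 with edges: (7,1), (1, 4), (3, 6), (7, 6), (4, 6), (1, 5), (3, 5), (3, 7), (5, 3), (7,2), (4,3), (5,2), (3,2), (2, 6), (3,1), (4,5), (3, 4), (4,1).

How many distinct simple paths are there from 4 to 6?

4→1→5→2→6
4→1→5→3→2→6
4→1→5→3→6
4→1→5→3→7→2→6
4→1→5→3→7→6
4→3→1→5→2→6
4→3→2→6
4→3→5→2→6
... and 10 more.

18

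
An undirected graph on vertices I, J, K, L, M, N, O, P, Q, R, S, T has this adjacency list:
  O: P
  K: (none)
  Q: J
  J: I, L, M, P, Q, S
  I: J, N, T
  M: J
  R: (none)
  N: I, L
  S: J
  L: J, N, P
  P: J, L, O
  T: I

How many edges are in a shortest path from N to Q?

Distance 0: N.
Distance 1: I, L.
Distance 2: J, P, T.
Distance 3: M, O, Q, S — contains Q.

3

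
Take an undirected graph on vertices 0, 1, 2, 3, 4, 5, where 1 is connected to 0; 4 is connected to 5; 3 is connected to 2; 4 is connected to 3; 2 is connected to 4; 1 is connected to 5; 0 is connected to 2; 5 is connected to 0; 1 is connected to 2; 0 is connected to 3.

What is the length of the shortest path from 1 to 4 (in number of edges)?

Distance 0: 1.
Distance 1: 0, 2, 5.
Distance 2: 3, 4 — contains 4.

2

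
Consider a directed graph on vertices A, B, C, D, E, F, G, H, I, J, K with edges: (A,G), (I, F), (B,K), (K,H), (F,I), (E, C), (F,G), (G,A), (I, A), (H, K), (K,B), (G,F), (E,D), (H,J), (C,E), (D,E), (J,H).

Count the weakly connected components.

3

From A: component {A, F, G, I}.
From B: component {B, H, J, K}.
From C: component {C, D, E}.
That's 3 components.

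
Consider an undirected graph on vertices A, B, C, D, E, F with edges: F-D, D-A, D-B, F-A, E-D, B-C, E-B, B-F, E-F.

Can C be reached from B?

Yes

Explore from B.
Distance 1: reach C, D, E, F.
Found C.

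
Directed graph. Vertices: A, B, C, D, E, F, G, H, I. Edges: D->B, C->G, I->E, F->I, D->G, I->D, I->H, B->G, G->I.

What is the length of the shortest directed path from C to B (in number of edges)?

4

Distance 0: C.
Distance 1: G.
Distance 2: I.
Distance 3: D, E, H.
Distance 4: B — contains B.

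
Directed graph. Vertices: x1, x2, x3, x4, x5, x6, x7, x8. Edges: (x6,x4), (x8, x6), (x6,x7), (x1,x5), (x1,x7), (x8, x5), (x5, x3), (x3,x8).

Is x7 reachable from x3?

Explore from x3.
Distance 1: reach x8.
Distance 2: reach x5, x6.
Distance 3: reach x4, x7.
Found x7.

Yes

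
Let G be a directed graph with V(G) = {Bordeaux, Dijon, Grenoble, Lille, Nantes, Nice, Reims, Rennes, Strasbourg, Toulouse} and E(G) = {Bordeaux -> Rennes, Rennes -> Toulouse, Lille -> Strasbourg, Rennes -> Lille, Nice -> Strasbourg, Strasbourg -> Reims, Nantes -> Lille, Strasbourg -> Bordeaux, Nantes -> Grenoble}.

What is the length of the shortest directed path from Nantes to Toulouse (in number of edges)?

5

Distance 0: Nantes.
Distance 1: Grenoble, Lille.
Distance 2: Strasbourg.
Distance 3: Bordeaux, Reims.
Distance 4: Rennes.
Distance 5: Toulouse — contains Toulouse.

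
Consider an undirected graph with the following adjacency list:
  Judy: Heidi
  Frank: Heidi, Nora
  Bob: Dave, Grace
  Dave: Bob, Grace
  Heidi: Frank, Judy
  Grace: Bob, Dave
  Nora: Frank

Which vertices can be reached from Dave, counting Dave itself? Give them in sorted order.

Start at Dave.
Its neighbours: Bob, Grace.
Nothing further is reachable.

Bob, Dave, Grace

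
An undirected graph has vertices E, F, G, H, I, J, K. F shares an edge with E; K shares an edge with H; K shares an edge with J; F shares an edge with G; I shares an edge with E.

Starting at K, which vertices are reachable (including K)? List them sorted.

H, J, K

Start at K.
Its neighbours: H, J.
Nothing further is reachable.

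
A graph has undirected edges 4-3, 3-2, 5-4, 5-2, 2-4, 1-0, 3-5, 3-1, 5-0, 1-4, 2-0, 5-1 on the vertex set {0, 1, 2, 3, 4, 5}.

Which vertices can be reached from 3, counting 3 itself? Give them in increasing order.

0, 1, 2, 3, 4, 5

Start at 3.
Its neighbours: 1, 2, 4, 5.
Then their neighbours: 0.
Every vertex is now reached.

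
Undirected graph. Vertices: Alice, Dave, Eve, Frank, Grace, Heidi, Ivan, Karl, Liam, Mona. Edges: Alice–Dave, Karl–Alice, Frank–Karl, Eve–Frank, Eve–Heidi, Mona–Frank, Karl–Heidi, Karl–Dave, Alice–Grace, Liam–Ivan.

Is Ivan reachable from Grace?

Explore from Grace.
Distance 1: reach Alice.
Distance 2: reach Dave, Karl.
Distance 3: reach Frank, Heidi.
Distance 4: reach Eve, Mona.
The search is exhausted without reaching Ivan; it lies in a different component.

No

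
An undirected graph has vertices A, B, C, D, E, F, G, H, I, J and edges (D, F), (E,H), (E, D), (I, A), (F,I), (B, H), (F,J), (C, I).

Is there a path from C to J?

Yes

Explore from C.
Distance 1: reach I.
Distance 2: reach A, F.
Distance 3: reach D, J.
Found J.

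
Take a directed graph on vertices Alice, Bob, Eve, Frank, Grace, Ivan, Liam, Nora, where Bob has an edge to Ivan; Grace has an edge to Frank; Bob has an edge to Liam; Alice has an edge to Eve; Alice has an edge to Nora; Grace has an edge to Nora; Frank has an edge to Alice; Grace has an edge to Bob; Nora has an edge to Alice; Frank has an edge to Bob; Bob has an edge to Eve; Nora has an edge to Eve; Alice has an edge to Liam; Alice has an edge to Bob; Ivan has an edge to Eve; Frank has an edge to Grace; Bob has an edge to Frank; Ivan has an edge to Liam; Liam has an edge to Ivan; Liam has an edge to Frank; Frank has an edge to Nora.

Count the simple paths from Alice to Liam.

3

Alice→Bob→Ivan→Liam
Alice→Bob→Liam
Alice→Liam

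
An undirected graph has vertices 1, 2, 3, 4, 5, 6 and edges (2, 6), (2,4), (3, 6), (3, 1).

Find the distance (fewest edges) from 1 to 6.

2

Distance 0: 1.
Distance 1: 3.
Distance 2: 6 — contains 6.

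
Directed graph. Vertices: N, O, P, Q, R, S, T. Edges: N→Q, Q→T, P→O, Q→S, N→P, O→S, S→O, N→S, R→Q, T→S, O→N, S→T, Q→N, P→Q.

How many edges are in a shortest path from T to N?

Distance 0: T.
Distance 1: S.
Distance 2: O.
Distance 3: N — contains N.

3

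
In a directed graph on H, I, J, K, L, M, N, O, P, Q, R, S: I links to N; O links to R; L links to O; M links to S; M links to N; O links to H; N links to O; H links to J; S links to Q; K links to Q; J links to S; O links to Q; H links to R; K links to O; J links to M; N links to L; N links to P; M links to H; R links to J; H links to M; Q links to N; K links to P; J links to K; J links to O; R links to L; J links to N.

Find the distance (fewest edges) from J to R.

Distance 0: J.
Distance 1: K, M, N, O, S.
Distance 2: H, L, P, Q, R — contains R.

2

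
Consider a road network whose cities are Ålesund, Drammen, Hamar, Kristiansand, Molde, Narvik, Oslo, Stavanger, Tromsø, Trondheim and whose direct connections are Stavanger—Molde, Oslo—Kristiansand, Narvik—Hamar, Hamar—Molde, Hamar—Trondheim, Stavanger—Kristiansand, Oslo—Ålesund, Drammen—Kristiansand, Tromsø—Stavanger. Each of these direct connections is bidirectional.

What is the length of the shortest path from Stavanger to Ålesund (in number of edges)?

3

Distance 0: Stavanger.
Distance 1: Kristiansand, Molde, Tromsø.
Distance 2: Drammen, Hamar, Oslo.
Distance 3: Ålesund, Narvik, Trondheim — contains Ålesund.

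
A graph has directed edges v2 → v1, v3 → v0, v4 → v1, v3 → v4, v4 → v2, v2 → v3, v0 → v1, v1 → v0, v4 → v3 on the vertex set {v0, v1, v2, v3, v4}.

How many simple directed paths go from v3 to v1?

v3→v0→v1
v3→v4→v1
v3→v4→v2→v1

3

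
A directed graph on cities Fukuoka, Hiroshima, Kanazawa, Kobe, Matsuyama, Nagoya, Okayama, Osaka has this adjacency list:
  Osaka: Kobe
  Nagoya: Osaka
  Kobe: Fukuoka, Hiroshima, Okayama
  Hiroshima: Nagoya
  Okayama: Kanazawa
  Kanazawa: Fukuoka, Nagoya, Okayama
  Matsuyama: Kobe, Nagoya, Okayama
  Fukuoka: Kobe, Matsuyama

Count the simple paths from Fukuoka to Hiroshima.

Fukuoka→Kobe→Hiroshima
Fukuoka→Matsuyama→Kobe→Hiroshima
Fukuoka→Matsuyama→Nagoya→Osaka→Kobe→Hiroshima
Fukuoka→Matsuyama→Okayama→Kanazawa→Nagoya→Osaka→Kobe→Hiroshima

4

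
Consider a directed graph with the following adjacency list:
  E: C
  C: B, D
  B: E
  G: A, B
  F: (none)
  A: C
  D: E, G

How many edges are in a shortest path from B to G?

Distance 0: B.
Distance 1: E.
Distance 2: C.
Distance 3: D.
Distance 4: G — contains G.

4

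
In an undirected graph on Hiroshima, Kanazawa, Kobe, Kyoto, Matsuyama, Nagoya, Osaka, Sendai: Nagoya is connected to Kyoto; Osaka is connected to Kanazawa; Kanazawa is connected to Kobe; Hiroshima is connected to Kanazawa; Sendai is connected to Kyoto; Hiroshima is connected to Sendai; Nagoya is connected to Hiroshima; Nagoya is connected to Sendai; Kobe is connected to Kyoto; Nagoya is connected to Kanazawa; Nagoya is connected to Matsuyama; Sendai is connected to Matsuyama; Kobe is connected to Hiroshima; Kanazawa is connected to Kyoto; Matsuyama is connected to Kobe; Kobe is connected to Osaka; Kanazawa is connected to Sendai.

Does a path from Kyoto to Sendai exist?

Explore from Kyoto.
Distance 1: reach Kanazawa, Kobe, Nagoya, Sendai.
Found Sendai.

Yes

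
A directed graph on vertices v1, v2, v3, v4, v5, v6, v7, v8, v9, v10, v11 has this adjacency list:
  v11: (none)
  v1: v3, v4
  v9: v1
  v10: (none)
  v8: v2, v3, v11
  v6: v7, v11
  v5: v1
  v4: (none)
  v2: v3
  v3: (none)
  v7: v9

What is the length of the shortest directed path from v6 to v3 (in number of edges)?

4

Distance 0: v6.
Distance 1: v7, v11.
Distance 2: v9.
Distance 3: v1.
Distance 4: v3, v4 — contains v3.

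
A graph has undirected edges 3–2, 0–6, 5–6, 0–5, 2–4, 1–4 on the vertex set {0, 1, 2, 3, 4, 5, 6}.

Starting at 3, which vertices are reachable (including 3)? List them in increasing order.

Start at 3.
Its neighbours: 2.
Then their neighbours: 4.
Then next layer: 1.
Nothing further is reachable.

1, 2, 3, 4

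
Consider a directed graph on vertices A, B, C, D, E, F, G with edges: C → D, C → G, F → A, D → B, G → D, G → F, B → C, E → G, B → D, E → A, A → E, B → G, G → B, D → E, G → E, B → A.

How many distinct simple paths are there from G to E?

7

G→B→A→E
G→B→C→D→E
G→B→D→E
G→D→B→A→E
G→D→E
G→E
G→F→A→E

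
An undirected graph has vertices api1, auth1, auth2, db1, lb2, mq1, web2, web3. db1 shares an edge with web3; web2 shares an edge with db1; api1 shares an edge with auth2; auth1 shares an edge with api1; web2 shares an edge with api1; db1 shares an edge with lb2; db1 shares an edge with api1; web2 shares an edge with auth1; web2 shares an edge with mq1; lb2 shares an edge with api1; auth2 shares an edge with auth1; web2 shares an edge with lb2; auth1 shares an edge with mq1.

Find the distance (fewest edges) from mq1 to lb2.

2

Distance 0: mq1.
Distance 1: auth1, web2.
Distance 2: api1, auth2, db1, lb2 — contains lb2.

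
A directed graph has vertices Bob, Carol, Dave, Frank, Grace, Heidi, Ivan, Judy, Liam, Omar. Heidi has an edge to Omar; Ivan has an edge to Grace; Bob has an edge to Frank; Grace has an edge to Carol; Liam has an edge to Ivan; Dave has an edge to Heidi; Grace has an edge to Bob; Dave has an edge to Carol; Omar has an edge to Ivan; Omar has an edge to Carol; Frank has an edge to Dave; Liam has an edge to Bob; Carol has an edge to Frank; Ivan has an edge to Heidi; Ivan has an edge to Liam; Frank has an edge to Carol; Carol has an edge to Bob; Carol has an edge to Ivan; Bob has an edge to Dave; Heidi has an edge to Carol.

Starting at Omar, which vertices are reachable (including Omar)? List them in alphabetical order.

Start at Omar.
Its neighbours: Carol, Ivan.
Then their neighbours: Bob, Frank, Grace, Heidi, Liam.
Then next layer: Dave.
Nothing further is reachable.

Bob, Carol, Dave, Frank, Grace, Heidi, Ivan, Liam, Omar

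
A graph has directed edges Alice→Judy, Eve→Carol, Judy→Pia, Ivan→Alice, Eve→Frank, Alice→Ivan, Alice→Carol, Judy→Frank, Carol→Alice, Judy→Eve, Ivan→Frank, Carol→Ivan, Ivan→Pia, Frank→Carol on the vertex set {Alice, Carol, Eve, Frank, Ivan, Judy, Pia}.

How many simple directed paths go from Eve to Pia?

8

Eve→Carol→Alice→Ivan→Pia
Eve→Carol→Alice→Judy→Pia
Eve→Carol→Ivan→Alice→Judy→Pia
Eve→Carol→Ivan→Pia
Eve→Frank→Carol→Alice→Ivan→Pia
Eve→Frank→Carol→Alice→Judy→Pia
Eve→Frank→Carol→Ivan→Alice→Judy→Pia
Eve→Frank→Carol→Ivan→Pia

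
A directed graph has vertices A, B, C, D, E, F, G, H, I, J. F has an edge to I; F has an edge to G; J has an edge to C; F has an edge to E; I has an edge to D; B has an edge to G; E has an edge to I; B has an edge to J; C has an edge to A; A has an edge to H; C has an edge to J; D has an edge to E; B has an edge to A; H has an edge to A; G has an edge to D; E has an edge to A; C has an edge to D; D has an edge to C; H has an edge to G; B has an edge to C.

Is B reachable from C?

No

Explore from C.
Distance 1: reach A, D, J.
Distance 2: reach E, H.
Distance 3: reach G, I.
The search from C is exhausted; no directed path reaches B.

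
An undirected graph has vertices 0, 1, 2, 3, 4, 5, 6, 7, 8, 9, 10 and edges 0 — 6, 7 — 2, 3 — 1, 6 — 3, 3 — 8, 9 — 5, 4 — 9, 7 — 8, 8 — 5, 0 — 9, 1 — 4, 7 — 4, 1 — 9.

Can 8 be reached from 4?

Yes

Explore from 4.
Distance 1: reach 1, 7, 9.
Distance 2: reach 0, 2, 3, 5, 8.
Found 8.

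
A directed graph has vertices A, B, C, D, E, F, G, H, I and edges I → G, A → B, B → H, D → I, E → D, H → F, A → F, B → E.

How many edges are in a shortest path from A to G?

5

Distance 0: A.
Distance 1: B, F.
Distance 2: E, H.
Distance 3: D.
Distance 4: I.
Distance 5: G — contains G.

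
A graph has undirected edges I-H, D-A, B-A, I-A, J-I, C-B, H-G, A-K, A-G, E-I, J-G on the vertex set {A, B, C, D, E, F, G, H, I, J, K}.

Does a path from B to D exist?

Yes

Explore from B.
Distance 1: reach A, C.
Distance 2: reach D, G, I, K.
Found D.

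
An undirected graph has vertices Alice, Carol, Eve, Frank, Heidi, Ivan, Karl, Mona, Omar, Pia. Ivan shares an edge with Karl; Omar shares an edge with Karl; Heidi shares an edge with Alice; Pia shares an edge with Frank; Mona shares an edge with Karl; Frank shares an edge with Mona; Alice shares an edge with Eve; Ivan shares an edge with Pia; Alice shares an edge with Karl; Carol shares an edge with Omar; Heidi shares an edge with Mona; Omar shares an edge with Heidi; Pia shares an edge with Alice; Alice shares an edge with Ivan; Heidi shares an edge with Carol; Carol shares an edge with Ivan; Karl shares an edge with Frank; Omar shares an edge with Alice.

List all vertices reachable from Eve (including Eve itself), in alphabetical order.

Alice, Carol, Eve, Frank, Heidi, Ivan, Karl, Mona, Omar, Pia

Start at Eve.
Its neighbours: Alice.
Then their neighbours: Heidi, Ivan, Karl, Omar, Pia.
Then next layer: Carol, Frank, Mona.
Every vertex is now reached.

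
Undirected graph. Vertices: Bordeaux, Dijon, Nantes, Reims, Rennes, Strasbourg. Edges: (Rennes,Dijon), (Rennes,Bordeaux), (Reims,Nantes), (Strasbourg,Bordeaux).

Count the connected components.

From Bordeaux: component {Bordeaux, Dijon, Rennes, Strasbourg}.
From Nantes: component {Nantes, Reims}.
That's 2 components.

2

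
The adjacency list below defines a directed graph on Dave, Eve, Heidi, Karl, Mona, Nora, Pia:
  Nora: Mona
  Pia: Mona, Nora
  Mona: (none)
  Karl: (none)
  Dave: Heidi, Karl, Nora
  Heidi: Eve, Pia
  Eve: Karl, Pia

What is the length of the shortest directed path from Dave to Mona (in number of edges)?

2

Distance 0: Dave.
Distance 1: Heidi, Karl, Nora.
Distance 2: Eve, Mona, Pia — contains Mona.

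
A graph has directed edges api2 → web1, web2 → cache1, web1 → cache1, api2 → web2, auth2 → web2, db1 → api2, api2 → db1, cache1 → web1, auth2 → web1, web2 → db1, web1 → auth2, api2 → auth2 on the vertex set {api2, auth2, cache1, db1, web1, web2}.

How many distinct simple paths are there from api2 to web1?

api2→auth2→web1
api2→auth2→web2→cache1→web1
api2→web1
api2→web2→cache1→web1

4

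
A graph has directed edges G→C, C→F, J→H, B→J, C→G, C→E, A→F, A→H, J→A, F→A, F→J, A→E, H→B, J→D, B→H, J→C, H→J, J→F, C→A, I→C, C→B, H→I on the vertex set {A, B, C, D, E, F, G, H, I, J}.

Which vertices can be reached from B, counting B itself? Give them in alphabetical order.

A, B, C, D, E, F, G, H, I, J

Start at B.
Its neighbours: H, J.
Then their neighbours: A, C, D, F, I.
Then next layer: E, G.
Every vertex is now reached.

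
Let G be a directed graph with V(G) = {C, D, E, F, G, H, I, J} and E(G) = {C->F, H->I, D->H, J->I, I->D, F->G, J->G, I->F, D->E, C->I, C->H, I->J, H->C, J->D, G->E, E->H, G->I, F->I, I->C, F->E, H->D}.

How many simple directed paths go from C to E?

18

C→F→E
C→F→G→E
C→F→G→I→D→E
C→F→G→I→J→D→E
C→F→I→D→E
C→F→I→J→D→E
C→F→I→J→G→E
C→H→D→E
... and 10 more.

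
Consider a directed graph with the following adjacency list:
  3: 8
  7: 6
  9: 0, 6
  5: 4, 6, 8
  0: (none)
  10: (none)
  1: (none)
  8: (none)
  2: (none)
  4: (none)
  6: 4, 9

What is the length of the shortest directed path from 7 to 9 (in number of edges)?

Distance 0: 7.
Distance 1: 6.
Distance 2: 4, 9 — contains 9.

2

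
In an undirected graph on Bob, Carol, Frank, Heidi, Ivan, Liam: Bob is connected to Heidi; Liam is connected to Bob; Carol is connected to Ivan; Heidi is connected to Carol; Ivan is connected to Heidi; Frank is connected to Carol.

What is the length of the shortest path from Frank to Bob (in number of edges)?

Distance 0: Frank.
Distance 1: Carol.
Distance 2: Heidi, Ivan.
Distance 3: Bob — contains Bob.

3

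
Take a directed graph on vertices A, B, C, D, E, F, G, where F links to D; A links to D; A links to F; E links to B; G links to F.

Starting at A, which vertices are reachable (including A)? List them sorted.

A, D, F

Start at A.
Its neighbours: D, F.
Nothing further is reachable.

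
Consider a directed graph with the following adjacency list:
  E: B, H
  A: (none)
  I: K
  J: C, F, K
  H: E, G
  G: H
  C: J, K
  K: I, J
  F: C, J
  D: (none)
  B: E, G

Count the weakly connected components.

4

From A: component {A}.
From B: component {B, E, G, H}.
From C: component {C, F, I, J, K}.
From D: component {D}.
That's 4 components.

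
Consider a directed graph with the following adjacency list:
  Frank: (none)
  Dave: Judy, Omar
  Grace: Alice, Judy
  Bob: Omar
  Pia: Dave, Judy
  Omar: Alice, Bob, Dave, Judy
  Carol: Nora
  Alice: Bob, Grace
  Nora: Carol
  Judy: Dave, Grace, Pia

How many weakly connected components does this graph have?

3

From Alice: component {Alice, Bob, Dave, Grace, Judy, Omar, Pia}.
From Carol: component {Carol, Nora}.
From Frank: component {Frank}.
That's 3 components.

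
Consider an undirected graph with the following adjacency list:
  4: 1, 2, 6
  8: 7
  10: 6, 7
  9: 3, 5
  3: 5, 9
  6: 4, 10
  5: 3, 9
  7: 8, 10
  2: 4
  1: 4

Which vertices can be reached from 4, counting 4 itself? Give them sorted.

1, 2, 4, 6, 7, 8, 10

Start at 4.
Its neighbours: 1, 2, 6.
Then their neighbours: 10.
Then next layer: 7.
Then next layer: 8.
Nothing further is reachable.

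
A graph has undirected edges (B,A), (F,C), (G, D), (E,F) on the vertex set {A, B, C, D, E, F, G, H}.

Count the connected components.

4

From A: component {A, B}.
From C: component {C, E, F}.
From D: component {D, G}.
From H: component {H}.
That's 4 components.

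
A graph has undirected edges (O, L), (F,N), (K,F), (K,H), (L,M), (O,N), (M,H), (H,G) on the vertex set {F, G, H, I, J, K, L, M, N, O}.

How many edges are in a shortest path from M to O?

2

Distance 0: M.
Distance 1: H, L.
Distance 2: G, K, O — contains O.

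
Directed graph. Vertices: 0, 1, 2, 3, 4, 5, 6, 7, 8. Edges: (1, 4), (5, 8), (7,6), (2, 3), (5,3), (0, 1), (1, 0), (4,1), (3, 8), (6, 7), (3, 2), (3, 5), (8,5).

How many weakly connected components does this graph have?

3

From 0: component {0, 1, 4}.
From 2: component {2, 3, 5, 8}.
From 6: component {6, 7}.
That's 3 components.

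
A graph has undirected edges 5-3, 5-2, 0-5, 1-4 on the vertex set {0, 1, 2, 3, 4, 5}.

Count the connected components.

From 0: component {0, 2, 3, 5}.
From 1: component {1, 4}.
That's 2 components.

2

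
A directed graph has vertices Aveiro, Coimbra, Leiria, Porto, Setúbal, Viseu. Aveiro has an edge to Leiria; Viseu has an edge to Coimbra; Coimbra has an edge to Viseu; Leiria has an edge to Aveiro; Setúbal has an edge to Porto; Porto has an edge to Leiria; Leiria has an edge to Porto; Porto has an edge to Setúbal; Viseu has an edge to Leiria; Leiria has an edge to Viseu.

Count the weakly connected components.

1

From Aveiro: component {Aveiro, Coimbra, Leiria, Porto, Setúbal, Viseu}.
That's 1 component.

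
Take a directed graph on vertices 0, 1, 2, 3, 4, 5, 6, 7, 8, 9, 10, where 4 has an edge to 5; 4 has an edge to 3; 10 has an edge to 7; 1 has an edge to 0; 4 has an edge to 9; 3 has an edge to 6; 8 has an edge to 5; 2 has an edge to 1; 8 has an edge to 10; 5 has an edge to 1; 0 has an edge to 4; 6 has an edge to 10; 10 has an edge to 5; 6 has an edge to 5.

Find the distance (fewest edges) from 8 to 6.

6

Distance 0: 8.
Distance 1: 5, 10.
Distance 2: 1, 7.
Distance 3: 0.
Distance 4: 4.
Distance 5: 3, 9.
Distance 6: 6 — contains 6.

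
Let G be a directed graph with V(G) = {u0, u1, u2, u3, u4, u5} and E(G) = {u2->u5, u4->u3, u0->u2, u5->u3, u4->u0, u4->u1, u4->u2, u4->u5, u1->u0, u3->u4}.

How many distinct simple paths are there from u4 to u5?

4

u4→u0→u2→u5
u4→u1→u0→u2→u5
u4→u2→u5
u4→u5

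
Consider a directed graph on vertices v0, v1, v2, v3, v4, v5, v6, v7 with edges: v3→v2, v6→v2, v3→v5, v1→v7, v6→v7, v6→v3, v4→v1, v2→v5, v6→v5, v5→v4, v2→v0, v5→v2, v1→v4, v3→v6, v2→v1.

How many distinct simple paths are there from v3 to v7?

9

v3→v2→v1→v7
v3→v2→v5→v4→v1→v7
v3→v5→v2→v1→v7
v3→v5→v4→v1→v7
v3→v6→v2→v1→v7
v3→v6→v2→v5→v4→v1→v7
v3→v6→v5→v2→v1→v7
v3→v6→v5→v4→v1→v7
v3→v6→v7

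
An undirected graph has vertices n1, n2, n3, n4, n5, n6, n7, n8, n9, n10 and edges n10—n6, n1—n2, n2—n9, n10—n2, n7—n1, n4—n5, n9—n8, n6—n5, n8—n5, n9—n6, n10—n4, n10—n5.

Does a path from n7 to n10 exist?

Yes

Explore from n7.
Distance 1: reach n1.
Distance 2: reach n2.
Distance 3: reach n9, n10.
Found n10.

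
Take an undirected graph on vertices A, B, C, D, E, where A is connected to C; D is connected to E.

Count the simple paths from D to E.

D–E

1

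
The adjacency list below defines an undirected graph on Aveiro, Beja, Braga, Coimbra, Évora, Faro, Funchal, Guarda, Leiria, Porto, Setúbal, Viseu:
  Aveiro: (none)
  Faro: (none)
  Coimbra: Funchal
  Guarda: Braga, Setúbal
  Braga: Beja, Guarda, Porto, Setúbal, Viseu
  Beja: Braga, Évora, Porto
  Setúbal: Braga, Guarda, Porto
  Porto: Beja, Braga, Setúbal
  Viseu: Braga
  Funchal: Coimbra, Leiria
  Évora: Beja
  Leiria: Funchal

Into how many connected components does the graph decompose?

4

From Aveiro: component {Aveiro}.
From Beja: component {Beja, Braga, Évora, Guarda, Porto, Setúbal, Viseu}.
From Coimbra: component {Coimbra, Funchal, Leiria}.
From Faro: component {Faro}.
That's 4 components.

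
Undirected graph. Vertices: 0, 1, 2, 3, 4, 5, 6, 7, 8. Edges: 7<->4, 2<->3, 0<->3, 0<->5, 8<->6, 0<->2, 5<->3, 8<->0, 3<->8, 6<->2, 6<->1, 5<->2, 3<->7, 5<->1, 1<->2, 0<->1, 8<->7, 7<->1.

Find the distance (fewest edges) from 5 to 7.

Distance 0: 5.
Distance 1: 0, 1, 2, 3.
Distance 2: 6, 7, 8 — contains 7.

2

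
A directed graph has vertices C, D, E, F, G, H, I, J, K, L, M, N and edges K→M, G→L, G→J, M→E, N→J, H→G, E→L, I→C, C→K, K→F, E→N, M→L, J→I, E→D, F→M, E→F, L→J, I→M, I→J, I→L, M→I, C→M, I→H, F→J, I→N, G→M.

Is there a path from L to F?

Yes

Explore from L.
Distance 1: reach J.
Distance 2: reach I.
Distance 3: reach C, H, M, N.
Distance 4: reach E, G, K.
Distance 5: reach D, F.
Found F.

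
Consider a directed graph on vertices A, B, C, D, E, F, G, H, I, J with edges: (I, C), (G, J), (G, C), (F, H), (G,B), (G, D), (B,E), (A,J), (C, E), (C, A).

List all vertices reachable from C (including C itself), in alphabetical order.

A, C, E, J

Start at C.
Its neighbours: A, E.
Then their neighbours: J.
Nothing further is reachable.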